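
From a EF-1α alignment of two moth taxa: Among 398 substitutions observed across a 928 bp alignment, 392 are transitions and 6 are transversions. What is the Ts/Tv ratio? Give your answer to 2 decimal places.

R = 392/6 = 65.333333… ≈ 65.33 (to 2 d.p.).

65.33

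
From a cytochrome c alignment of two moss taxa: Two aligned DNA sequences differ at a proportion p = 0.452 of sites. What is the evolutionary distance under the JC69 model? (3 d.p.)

0.692

d = −(3/4) ln(1 − 4p/3) = −0.75 ln(1 − 0.602667) = −0.75 ln(0.397333)
  = −0.75 × (-0.922981) = 0.692236 substitutions/site.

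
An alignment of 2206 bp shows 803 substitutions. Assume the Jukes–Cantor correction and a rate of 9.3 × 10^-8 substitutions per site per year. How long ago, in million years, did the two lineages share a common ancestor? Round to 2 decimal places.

2.68

p = 803/2206 ≈ 0.364007.
d = −(3/4) ln(1 − 4p/3) = −0.75 ln(1 − 0.485343) = −0.75 ln(0.514657)
  = −0.75 × (-0.664255) = 0.498191 substitutions/site.
Under a molecular clock d = 2μt, so t = d/(2μ) = 0.498191 / (2 × 9.3 × 10^-8) = 2.68 million years.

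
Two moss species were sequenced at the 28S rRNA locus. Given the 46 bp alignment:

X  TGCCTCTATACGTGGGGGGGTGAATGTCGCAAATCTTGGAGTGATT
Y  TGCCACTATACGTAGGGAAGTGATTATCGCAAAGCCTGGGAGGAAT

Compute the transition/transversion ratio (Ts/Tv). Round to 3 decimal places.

1.400

Transitions are A↔G and C↔T; transversions are all other mismatches.
Transitions: 7. Transversions: 5.
R = 7/5 = 1.400.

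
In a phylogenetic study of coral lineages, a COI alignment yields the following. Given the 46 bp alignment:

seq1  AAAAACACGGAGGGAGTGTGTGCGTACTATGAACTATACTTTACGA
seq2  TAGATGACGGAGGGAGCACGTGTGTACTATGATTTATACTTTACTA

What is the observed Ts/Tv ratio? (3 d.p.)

1.200

Transitions are A↔G and C↔T; transversions are all other mismatches.
Transitions: 6. Transversions: 5.
R = 6/5 = 1.200.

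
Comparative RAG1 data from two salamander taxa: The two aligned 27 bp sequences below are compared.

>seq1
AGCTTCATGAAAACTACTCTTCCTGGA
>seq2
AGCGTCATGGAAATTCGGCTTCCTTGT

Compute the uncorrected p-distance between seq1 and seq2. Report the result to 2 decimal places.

0.30

The sequences differ at 8 of 27 positions (sites 4, 10, 14, 16, 17, 18, 25, 27).
p = 8/27 = 0.296296… ≈ 0.30 (to 2 d.p.).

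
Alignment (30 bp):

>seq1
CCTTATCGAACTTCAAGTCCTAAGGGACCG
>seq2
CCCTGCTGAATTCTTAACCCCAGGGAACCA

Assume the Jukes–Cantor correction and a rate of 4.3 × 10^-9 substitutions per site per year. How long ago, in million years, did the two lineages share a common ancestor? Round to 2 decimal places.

84.89

The sequences differ at 14 of 30 sites, so p = 14/30 ≈ 0.466667.
d = −(3/4) ln(1 − 4p/3) = −0.75 ln(1 − 0.622223) = −0.75 ln(0.377777)
  = −0.75 × (-0.973451) = 0.730088 substitutions/site.
Under a molecular clock d = 2μt, so t = d/(2μ) = 0.730088 / (2 × 4.3 × 10^-9) = 84.89 million years.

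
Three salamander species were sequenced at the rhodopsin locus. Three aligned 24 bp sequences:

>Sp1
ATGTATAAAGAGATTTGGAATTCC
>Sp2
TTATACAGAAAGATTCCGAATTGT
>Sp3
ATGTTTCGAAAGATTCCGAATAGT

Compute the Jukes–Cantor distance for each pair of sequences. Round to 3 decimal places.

d(Sp1,Sp2) = 0.520, d(Sp1,Sp3) = 0.520, d(Sp2,Sp3) = 0.304

Sp1–Sp2: 9/24 sites differ → p = 0.375, d = −0.75 ln(1 − 0.5) = 0.519860 ≈ 0.520.
Sp1–Sp3: 9/24 sites differ → p = 0.375, d = −0.75 ln(1 − 0.5) = 0.519860 ≈ 0.520.
Sp2–Sp3: 6/24 sites differ → p = 0.25, d = −0.75 ln(1 − 0.333333) = 0.304098 ≈ 0.304.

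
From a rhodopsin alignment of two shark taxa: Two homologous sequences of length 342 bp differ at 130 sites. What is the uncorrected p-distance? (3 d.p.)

0.380

p = 130/342 = 0.380116… ≈ 0.380 (to 3 d.p.).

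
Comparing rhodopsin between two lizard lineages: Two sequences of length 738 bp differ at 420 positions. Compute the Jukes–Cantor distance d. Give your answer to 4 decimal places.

p = 420/738 ≈ 0.569106.
d = −(3/4) ln(1 − 4p/3) = −0.75 ln(1 − 0.758808) = −0.75 ln(0.241192)
  = −0.75 × (-1.422162) = 1.066622 substitutions/site.

1.0666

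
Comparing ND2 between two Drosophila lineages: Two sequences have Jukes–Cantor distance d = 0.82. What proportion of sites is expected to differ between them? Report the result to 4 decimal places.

p = (3/4)(1 − e^(−4d/3)) = 0.75 × (1 − e^(-1.093333)) = 0.75 × (1 − 0.335098) = 0.498677.

0.4987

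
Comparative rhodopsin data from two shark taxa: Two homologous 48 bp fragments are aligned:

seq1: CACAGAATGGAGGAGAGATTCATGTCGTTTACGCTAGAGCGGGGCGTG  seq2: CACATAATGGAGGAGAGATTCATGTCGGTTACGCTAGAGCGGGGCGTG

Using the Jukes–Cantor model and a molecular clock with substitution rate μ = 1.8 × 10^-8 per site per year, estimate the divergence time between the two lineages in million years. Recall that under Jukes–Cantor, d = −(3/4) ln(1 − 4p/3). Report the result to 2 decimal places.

1.19

The sequences differ at 2 of 48 sites (5, 28), so p = 2/48 ≈ 0.041667.
d = −(3/4) ln(1 − 4p/3) = −0.75 ln(1 − 0.055556) = −0.75 ln(0.944444)
  = −0.75 × (-0.057159) = 0.042869 substitutions/site.
Under a molecular clock d = 2μt, so t = d/(2μ) = 0.042869 / (2 × 1.8 × 10^-8) = 1.19 million years.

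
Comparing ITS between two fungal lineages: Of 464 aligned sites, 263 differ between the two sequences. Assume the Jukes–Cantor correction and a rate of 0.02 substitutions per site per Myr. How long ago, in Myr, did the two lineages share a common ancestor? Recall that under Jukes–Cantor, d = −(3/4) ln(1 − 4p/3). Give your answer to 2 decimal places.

p = 263/464 ≈ 0.56681.
d = −(3/4) ln(1 − 4p/3) = −0.75 ln(1 − 0.755747) = −0.75 ln(0.244253)
  = −0.75 × (-1.409551) = 1.057163 substitutions/site.
Under a molecular clock d = 2μt, so t = d/(2μ) = 1.057163 / (2 × 0.02) = 26.43 Myr.

26.43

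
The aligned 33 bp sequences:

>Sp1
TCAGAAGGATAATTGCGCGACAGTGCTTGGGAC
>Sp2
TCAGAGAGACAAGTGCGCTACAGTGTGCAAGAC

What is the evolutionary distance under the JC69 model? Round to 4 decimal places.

The sequences differ at 10 of 33 sites (6, 7, 10, 13, 19, 26, 27, 28, 29, 30), so p = 10/33 ≈ 0.30303.
d = −(3/4) ln(1 − 4p/3) = −0.75 ln(1 − 0.40404) = −0.75 ln(0.59596)
  = −0.75 × (-0.517582) = 0.388187 substitutions/site.

0.3882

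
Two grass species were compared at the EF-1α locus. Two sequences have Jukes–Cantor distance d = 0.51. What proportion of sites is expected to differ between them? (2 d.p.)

p = (3/4)(1 − e^(−4d/3)) = 0.75 × (1 − e^(-0.68)) = 0.75 × (1 − 0.506617) = 0.370037.

0.37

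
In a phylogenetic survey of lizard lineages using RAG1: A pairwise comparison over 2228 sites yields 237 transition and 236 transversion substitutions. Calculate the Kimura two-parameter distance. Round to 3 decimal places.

0.251

P = 237/2228 ≈ 0.106373 and Q = 236/2228 ≈ 0.105925.
Under the Kimura two-parameter model, d = −½ ln(1 − 2P − Q) − ¼ ln(1 − 2Q).
1 − 2P − Q = 0.681329, giving −½ ln(0.681329) = 0.191855.
1 − 2Q = 0.78815, giving −¼ ln(0.78815) = 0.059517.
d = 0.191855 + 0.059517 = 0.251372.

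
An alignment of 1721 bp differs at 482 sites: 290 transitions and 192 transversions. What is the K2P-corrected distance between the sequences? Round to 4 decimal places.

P = 290/1721 ≈ 0.168507 and Q = 192/1721 ≈ 0.111563.
Under the Kimura two-parameter model, d = −½ ln(1 − 2P − Q) − ¼ ln(1 − 2Q).
1 − 2P − Q = 0.551423, giving −½ ln(0.551423) = 0.297627.
1 − 2Q = 0.776874, giving −¼ ln(0.776874) = 0.063119.
d = 0.297627 + 0.063119 = 0.360746.

0.3607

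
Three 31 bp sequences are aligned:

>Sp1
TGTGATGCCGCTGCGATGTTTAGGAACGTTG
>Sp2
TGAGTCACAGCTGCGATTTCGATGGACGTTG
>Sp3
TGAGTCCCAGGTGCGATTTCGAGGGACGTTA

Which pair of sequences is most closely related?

Sp1–Sp2: 10/31 differ, p = 0.323, d = 0.422.
Sp1–Sp3: 11/31 differ, p = 0.355, d = 0.481.
Sp2–Sp3: 4/31 differ, p = 0.129, d = 0.142.
The smallest distance is between Sp2 and Sp3.

Sp2 and Sp3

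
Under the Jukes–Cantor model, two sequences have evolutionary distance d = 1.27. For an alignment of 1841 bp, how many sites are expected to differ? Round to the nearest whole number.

1127

Invert JC69: p = (3/4)(1 − e^(−4d/3)) = 0.75 × (1 − e^(-1.693333)) = 0.75 × (1 − 0.183906) = 0.612071.
Expected differing sites = pL ≈ 0.612071 × 1841 = 1126.822711 ≈ 1127.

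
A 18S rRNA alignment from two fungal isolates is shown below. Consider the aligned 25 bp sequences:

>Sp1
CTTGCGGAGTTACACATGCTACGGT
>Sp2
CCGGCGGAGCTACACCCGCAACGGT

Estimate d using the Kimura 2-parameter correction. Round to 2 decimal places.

0.29

Of 25 sites, 3 differences are transitions and 3 are transversions, so P = 3/25 = 0.12 and Q = 3/25 = 0.12.
Under the Kimura two-parameter model, d = −½ ln(1 − 2P − Q) − ¼ ln(1 − 2Q).
1 − 2P − Q = 0.64, giving −½ ln(0.64) = 0.223144.
1 − 2Q = 0.76, giving −¼ ln(0.76) = 0.068609.
d = 0.223144 + 0.068609 = 0.291753.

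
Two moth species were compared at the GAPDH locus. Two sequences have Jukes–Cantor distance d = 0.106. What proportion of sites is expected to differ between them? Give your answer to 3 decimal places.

0.099

p = (3/4)(1 − e^(−4d/3)) = 0.75 × (1 − e^(-0.141333)) = 0.75 × (1 − 0.868200) = 0.098850.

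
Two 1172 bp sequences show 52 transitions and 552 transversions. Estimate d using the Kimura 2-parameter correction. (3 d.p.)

P = 52/1172 ≈ 0.044369 and Q = 552/1172 ≈ 0.47099.
Under the Kimura two-parameter model, d = −½ ln(1 − 2P − Q) − ¼ ln(1 − 2Q).
1 − 2P − Q = 0.440272, giving −½ ln(0.440272) = 0.410181.
1 − 2Q = 0.05802, giving −¼ ln(0.05802) = 0.711742.
d = 0.410181 + 0.711742 = 1.121923.

1.122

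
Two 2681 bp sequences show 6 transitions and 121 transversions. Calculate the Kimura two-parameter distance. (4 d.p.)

0.0491

P = 6/2681 ≈ 0.002238 and Q = 121/2681 ≈ 0.045132.
Under the Kimura two-parameter model, d = −½ ln(1 − 2P − Q) − ¼ ln(1 − 2Q).
1 − 2P − Q = 0.950392, giving −½ ln(0.950392) = 0.025440.
1 − 2Q = 0.909736, giving −¼ ln(0.909736) = 0.023650.
d = 0.025440 + 0.023650 = 0.049090.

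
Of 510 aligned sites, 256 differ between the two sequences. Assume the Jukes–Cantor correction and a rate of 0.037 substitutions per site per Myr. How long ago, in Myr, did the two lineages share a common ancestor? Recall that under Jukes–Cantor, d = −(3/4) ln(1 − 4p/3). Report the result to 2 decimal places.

11.21

p = 256/510 ≈ 0.501961.
d = −(3/4) ln(1 − 4p/3) = −0.75 ln(1 − 0.669281) = −0.75 ln(0.330719)
  = −0.75 × (-1.106486) = 0.829865 substitutions/site.
Under a molecular clock d = 2μt, so t = d/(2μ) = 0.829865 / (2 × 0.037) = 11.21 Myr.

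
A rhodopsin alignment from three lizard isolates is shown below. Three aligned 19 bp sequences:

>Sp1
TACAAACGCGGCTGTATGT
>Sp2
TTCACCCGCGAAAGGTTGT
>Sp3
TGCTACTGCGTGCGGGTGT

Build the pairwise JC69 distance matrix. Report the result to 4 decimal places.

d(Sp1,Sp2) = 0.6181, d(Sp1,Sp3) = 0.7489, d(Sp2,Sp3) = 0.6181

Sp1–Sp2: 8/19 sites differ → p ≈ 0.421053, d = −0.75 ln(1 − 0.561404) = 0.618132 ≈ 0.6181.
Sp1–Sp3: 9/19 sites differ → p ≈ 0.473684, d = −0.75 ln(1 − 0.631579) = 0.748897 ≈ 0.7489.
Sp2–Sp3: 8/19 sites differ → p ≈ 0.421053, d = −0.75 ln(1 − 0.561404) = 0.618132 ≈ 0.6181.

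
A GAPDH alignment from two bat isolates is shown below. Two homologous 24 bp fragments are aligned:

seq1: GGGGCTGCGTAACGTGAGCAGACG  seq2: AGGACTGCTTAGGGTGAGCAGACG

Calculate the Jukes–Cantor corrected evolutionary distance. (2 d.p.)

0.24

The sequences differ at 5 of 24 sites (1, 4, 9, 12, 13), so p = 5/24 ≈ 0.208333.
d = −(3/4) ln(1 − 4p/3) = −0.75 ln(1 − 0.277777) = −0.75 ln(0.722223)
  = −0.75 × (-0.325421) = 0.244066 substitutions/site.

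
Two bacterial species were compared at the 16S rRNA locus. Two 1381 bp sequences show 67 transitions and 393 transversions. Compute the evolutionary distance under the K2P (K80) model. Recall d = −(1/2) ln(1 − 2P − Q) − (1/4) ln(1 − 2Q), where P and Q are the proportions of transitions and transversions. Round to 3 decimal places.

0.451

P = 67/1381 ≈ 0.048516 and Q = 393/1381 ≈ 0.284576.
Under the Kimura two-parameter model, d = −½ ln(1 − 2P − Q) − ¼ ln(1 − 2Q).
1 − 2P − Q = 0.618392, giving −½ ln(0.618392) = 0.240316.
1 − 2Q = 0.430848, giving −¼ ln(0.430848) = 0.210500.
d = 0.240316 + 0.210500 = 0.450816.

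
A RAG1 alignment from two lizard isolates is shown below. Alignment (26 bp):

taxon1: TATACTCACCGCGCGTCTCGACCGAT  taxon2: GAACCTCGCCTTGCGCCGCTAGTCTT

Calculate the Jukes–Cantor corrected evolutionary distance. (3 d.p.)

The sequences differ at 13 of 26 sites, so p = 13/26 = 0.5.
d = −(3/4) ln(1 − 4p/3) = −0.75 ln(1 − 0.666667) = −0.75 ln(0.333333)
  = −0.75 × (-1.098613) = 0.823960 substitutions/site.

0.824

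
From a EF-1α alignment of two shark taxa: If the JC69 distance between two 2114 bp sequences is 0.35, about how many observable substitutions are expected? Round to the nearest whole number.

Invert JC69: p = (3/4)(1 − e^(−4d/3)) = 0.75 × (1 − e^(-0.466667)) = 0.75 × (1 − 0.627089) = 0.279683.
Expected differing sites = pL ≈ 0.279683 × 2114 = 591.249862 ≈ 591.

591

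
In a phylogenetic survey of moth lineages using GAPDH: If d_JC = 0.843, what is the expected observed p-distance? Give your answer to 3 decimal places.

p = (3/4)(1 − e^(−4d/3)) = 0.75 × (1 − e^(-1.124)) = 0.75 × (1 − 0.324977) = 0.506267.

0.506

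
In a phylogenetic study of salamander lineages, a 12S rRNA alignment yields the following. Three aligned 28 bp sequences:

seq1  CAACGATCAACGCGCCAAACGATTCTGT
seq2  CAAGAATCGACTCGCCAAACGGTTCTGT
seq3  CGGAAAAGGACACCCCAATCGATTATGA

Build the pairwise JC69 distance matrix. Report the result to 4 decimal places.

seq1–seq2: 5/28 sites differ → p ≈ 0.178571, d = −0.75 ln(1 − 0.238095) = 0.203950 ≈ 0.2040.
seq1–seq3: 12/28 sites differ → p ≈ 0.428571, d = −0.75 ln(1 − 0.571428) = 0.635472 ≈ 0.6355.
seq2–seq3: 11/28 sites differ → p ≈ 0.392857, d = −0.75 ln(1 − 0.523809) = 0.556452 ≈ 0.5565.

d(seq1,seq2) = 0.2040, d(seq1,seq3) = 0.6355, d(seq2,seq3) = 0.5565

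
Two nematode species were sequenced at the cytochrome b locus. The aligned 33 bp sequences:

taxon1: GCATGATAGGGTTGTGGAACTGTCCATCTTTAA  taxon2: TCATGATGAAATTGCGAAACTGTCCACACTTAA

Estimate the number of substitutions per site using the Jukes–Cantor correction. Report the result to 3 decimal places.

0.388

The sequences differ at 10 of 33 sites (1, 8, 9, 10, 11, 15, 17, 27, 28, 29), so p = 10/33 ≈ 0.30303.
d = −(3/4) ln(1 − 4p/3) = −0.75 ln(1 − 0.40404) = −0.75 ln(0.59596)
  = −0.75 × (-0.517582) = 0.388187 substitutions/site.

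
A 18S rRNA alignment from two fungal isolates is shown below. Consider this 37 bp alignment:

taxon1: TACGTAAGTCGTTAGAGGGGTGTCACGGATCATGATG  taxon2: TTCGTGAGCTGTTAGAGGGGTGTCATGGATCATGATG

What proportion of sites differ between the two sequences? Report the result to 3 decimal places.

0.135

The sequences differ at 5 of 37 positions (sites 2, 6, 9, 10, 26).
p = 5/37 = 0.135135… ≈ 0.135 (to 3 d.p.).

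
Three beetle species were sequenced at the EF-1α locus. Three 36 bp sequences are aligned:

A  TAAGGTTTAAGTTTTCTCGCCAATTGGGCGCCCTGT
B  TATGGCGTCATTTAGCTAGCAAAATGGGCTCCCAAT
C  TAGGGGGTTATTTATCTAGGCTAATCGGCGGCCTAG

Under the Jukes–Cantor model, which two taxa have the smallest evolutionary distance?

A–B: 13/36 differ, p = 0.361, d = 0.493.
A–C: 14/36 differ, p = 0.389, d = 0.548.
B–C: 12/36 differ, p = 0.333, d = 0.441.
The smallest distance is between B and C.

B and C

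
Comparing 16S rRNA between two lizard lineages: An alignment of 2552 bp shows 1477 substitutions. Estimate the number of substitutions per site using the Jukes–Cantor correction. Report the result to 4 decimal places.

p = 1477/2552 ≈ 0.578762.
d = −(3/4) ln(1 − 4p/3) = −0.75 ln(1 − 0.771683) = −0.75 ln(0.228317)
  = −0.75 × (-1.477020) = 1.107765 substitutions/site.

1.1078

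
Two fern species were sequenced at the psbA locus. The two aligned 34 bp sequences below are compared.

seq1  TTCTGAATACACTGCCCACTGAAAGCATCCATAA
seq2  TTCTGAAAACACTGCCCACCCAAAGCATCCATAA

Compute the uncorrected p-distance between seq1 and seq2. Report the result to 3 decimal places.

The sequences differ at 3 of 34 positions (sites 8, 20, 21).
p = 3/34 = 0.088235… ≈ 0.088 (to 3 d.p.).

0.088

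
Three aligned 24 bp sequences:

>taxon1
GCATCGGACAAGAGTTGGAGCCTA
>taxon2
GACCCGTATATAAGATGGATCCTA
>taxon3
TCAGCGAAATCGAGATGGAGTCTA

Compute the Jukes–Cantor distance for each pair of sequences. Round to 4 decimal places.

d(taxon1,taxon2) = 0.5199, d(taxon1,taxon3) = 0.4408, d(taxon2,taxon3) = 0.7083

taxon1–taxon2: 9/24 sites differ → p = 0.375, d = −0.75 ln(1 − 0.5) = 0.519860 ≈ 0.5199.
taxon1–taxon3: 8/24 sites differ → p ≈ 0.333333, d = −0.75 ln(1 − 0.444444) = 0.440839 ≈ 0.4408.
taxon2–taxon3: 11/24 sites differ → p ≈ 0.458333, d = −0.75 ln(1 − 0.611111) = 0.708346 ≈ 0.7083.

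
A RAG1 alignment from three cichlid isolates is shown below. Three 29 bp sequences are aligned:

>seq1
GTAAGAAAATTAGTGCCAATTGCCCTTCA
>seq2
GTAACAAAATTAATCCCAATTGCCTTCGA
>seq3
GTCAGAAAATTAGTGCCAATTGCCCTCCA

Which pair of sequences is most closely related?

seq1 and seq3

seq1–seq2: 6/29 differ, p = 0.207, d = 0.242.
seq1–seq3: 2/29 differ, p = 0.069, d = 0.072.
seq2–seq3: 6/29 differ, p = 0.207, d = 0.242.
The smallest distance is between seq1 and seq3.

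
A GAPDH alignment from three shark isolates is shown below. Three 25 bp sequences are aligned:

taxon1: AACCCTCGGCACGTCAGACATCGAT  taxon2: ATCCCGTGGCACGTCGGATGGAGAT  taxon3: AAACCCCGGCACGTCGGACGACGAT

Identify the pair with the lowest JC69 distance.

taxon1–taxon2: 8/25 differ, p = 0.320, d = 0.417.
taxon1–taxon3: 5/25 differ, p = 0.200, d = 0.233.
taxon2–taxon3: 7/25 differ, p = 0.280, d = 0.351.
The smallest distance is between taxon1 and taxon3.

taxon1 and taxon3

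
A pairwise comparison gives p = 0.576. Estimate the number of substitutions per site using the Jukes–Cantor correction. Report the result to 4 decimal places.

d = −(3/4) ln(1 − 4p/3) = −0.75 ln(1 − 0.768) = −0.75 ln(0.232)
  = −0.75 × (-1.461018) = 1.095764 substitutions/site.

1.0958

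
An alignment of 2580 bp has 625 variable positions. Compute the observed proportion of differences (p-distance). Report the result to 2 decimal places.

p = 625/2580 = 0.242248… ≈ 0.24 (to 2 d.p.).

0.24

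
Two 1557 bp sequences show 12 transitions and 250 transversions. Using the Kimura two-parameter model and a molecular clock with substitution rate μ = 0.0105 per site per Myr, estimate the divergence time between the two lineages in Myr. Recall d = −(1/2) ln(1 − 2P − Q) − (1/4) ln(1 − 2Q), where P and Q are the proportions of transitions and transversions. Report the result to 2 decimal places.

P = 12/1557 ≈ 0.007707 and Q = 250/1557 ≈ 0.160565.
Under the Kimura two-parameter model, d = −½ ln(1 − 2P − Q) − ¼ ln(1 − 2Q).
1 − 2P − Q = 0.824021, giving −½ ln(0.824021) = 0.096780.
1 − 2Q = 0.67887, giving −¼ ln(0.67887) = 0.096831.
d = 0.096780 + 0.096831 = 0.193611.
Under a molecular clock d = 2μt, so t = d/(2μ) = 0.193611 / (2 × 0.0105) = 9.22 Myr.

9.22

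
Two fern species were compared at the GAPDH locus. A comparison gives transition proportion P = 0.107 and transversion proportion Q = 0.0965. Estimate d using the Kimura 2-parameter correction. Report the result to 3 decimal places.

Under the Kimura two-parameter model, d = −½ ln(1 − 2P − Q) − ¼ ln(1 − 2Q).
1 − 2P − Q = 0.6895, giving −½ ln(0.6895) = 0.185894.
1 − 2Q = 0.807, giving −¼ ln(0.807) = 0.053608.
d = 0.185894 + 0.053608 = 0.239502.

0.240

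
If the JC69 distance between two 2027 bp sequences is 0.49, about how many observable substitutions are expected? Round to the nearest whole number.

Invert JC69: p = (3/4)(1 − e^(−4d/3)) = 0.75 × (1 − e^(-0.653333)) = 0.75 × (1 − 0.520309) = 0.359768.
Expected differing sites = pL ≈ 0.359768 × 2027 = 729.249736 ≈ 729.

729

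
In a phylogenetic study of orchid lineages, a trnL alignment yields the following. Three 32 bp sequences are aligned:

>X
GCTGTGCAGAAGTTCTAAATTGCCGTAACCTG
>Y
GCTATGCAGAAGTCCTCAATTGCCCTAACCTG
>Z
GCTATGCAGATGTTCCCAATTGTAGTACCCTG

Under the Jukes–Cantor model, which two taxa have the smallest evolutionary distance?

X and Y

X–Y: 4/32 differ, p = 0.125, d = 0.137.
X–Z: 7/32 differ, p = 0.219, d = 0.259.
Y–Z: 7/32 differ, p = 0.219, d = 0.259.
The smallest distance is between X and Y.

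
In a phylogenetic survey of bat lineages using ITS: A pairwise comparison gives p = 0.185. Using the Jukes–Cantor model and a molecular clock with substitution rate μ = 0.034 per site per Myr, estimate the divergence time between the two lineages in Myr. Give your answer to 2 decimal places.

d = −(3/4) ln(1 − 4p/3) = −0.75 ln(1 − 0.246667) = −0.75 ln(0.753333)
  = −0.75 × (-0.283248) = 0.212436 substitutions/site.
Under a molecular clock d = 2μt, so t = d/(2μ) = 0.212436 / (2 × 0.034) = 3.12 Myr.

3.12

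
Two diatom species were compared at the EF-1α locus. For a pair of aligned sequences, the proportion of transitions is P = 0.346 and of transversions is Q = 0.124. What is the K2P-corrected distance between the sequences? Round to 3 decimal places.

Under the Kimura two-parameter model, d = −½ ln(1 − 2P − Q) − ¼ ln(1 − 2Q).
1 − 2P − Q = 0.184, giving −½ ln(0.184) = 0.846410.
1 − 2Q = 0.752, giving −¼ ln(0.752) = 0.071255.
d = 0.846410 + 0.071255 = 0.917665.

0.918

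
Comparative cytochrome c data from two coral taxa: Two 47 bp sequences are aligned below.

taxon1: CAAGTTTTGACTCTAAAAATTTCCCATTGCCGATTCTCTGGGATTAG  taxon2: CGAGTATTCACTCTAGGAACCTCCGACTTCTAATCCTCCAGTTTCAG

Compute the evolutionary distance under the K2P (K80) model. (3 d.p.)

0.582

Of 47 sites, 12 differences are transitions and 6 are transversions, so P = 12/47 ≈ 0.255319 and Q = 6/47 ≈ 0.12766.
Under the Kimura two-parameter model, d = −½ ln(1 − 2P − Q) − ¼ ln(1 − 2Q).
1 − 2P − Q = 0.361702, giving −½ ln(0.361702) = 0.508467.
1 − 2Q = 0.74468, giving −¼ ln(0.74468) = 0.073700.
d = 0.508467 + 0.073700 = 0.582167.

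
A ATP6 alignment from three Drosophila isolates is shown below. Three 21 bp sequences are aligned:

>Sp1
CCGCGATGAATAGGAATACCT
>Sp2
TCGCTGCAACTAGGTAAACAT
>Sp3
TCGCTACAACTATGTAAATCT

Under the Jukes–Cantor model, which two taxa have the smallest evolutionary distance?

Sp1–Sp2: 9/21 differ, p = 0.429, d = 0.635.
Sp1–Sp3: 9/21 differ, p = 0.429, d = 0.635.
Sp2–Sp3: 4/21 differ, p = 0.190, d = 0.220.
The smallest distance is between Sp2 and Sp3.

Sp2 and Sp3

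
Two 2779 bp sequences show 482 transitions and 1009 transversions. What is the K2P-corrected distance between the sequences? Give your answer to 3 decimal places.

0.943

P = 482/2779 ≈ 0.173444 and Q = 1009/2779 ≈ 0.36308.
Under the Kimura two-parameter model, d = −½ ln(1 − 2P − Q) − ¼ ln(1 − 2Q).
1 − 2P − Q = 0.290032, giving −½ ln(0.290032) = 0.618882.
1 − 2Q = 0.27384, giving −¼ ln(0.27384) = 0.323803.
d = 0.618882 + 0.323803 = 0.942685.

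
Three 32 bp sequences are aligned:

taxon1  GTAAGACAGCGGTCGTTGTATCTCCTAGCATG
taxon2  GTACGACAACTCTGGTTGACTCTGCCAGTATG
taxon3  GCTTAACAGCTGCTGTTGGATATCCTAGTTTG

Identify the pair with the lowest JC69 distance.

taxon1–taxon2: 10/32 differ, p = 0.313, d = 0.404.
taxon1–taxon3: 11/32 differ, p = 0.344, d = 0.460.
taxon2–taxon3: 14/32 differ, p = 0.438, d = 0.657.
The smallest distance is between taxon1 and taxon2.

taxon1 and taxon2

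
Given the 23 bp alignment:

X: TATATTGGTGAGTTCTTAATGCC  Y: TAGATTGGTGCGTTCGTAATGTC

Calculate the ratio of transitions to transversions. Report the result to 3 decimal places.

Transitions are A↔G and C↔T; transversions are all other mismatches.
Transitions: 1. Transversions: 3.
R = 1/3 = 0.333333… ≈ 0.333 (to 3 d.p.).

0.333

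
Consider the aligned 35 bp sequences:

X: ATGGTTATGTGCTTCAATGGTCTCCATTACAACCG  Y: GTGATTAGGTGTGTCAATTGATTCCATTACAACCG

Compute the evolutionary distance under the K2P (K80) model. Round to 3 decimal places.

0.275

Of 35 sites, 4 differences are transitions and 4 are transversions, so P = 4/35 ≈ 0.114286 and Q = 4/35 ≈ 0.114286.
Under the Kimura two-parameter model, d = −½ ln(1 − 2P − Q) − ¼ ln(1 − 2Q).
1 − 2P − Q = 0.657142, giving −½ ln(0.657142) = 0.209928.
1 − 2Q = 0.771428, giving −¼ ln(0.771428) = 0.064878.
d = 0.209928 + 0.064878 = 0.274806.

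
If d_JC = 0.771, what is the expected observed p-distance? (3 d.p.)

p = (3/4)(1 − e^(−4d/3)) = 0.75 × (1 − e^(-1.028)) = 0.75 × (1 − 0.357722) = 0.481709.

0.482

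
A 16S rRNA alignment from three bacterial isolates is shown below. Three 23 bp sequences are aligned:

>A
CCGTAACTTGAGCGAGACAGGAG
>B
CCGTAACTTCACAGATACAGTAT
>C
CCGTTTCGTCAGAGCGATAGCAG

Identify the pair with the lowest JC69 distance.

A–B: 6/23 differ, p = 0.261, d = 0.321.
A–C: 8/23 differ, p = 0.348, d = 0.467.
B–C: 9/23 differ, p = 0.391, d = 0.553.
The smallest distance is between A and B.

A and B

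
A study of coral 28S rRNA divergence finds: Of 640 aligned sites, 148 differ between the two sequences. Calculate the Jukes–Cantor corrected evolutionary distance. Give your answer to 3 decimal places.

0.276

p = 148/640 = 0.23125.
d = −(3/4) ln(1 − 4p/3) = −0.75 ln(1 − 0.308333) = −0.75 ln(0.691667)
  = −0.75 × (-0.368651) = 0.276488 substitutions/site.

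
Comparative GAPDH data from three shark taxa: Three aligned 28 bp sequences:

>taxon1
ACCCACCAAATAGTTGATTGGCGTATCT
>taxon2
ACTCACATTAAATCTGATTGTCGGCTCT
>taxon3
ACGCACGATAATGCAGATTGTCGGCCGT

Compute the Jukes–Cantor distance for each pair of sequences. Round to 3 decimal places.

d(taxon1,taxon2) = 0.485, d(taxon1,taxon3) = 0.635, d(taxon2,taxon3) = 0.360

taxon1–taxon2: 10/28 sites differ → p ≈ 0.357143, d = −0.75 ln(1 − 0.476191) = 0.484971 ≈ 0.485.
taxon1–taxon3: 12/28 sites differ → p ≈ 0.428571, d = −0.75 ln(1 − 0.571428) = 0.635472 ≈ 0.635.
taxon2–taxon3: 8/28 sites differ → p ≈ 0.285714, d = −0.75 ln(1 − 0.380952) = 0.359679 ≈ 0.360.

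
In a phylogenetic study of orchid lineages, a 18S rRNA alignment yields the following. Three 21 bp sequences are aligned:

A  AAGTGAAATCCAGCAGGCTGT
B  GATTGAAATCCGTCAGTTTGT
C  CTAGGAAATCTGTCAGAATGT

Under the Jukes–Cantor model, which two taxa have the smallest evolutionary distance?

A and B

A–B: 6/21 differ, p = 0.286, d = 0.360.
A–C: 9/21 differ, p = 0.429, d = 0.635.
B–C: 7/21 differ, p = 0.333, d = 0.441.
The smallest distance is between A and B.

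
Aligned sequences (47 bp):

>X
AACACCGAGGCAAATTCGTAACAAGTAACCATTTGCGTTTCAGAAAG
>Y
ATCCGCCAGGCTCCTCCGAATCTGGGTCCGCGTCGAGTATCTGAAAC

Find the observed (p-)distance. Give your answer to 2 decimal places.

0.49

The sequences differ at 23 of 47 positions.
p = 23/47 = 0.489361… ≈ 0.49 (to 2 d.p.).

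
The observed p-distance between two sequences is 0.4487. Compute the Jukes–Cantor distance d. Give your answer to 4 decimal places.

0.6840

d = −(3/4) ln(1 − 4p/3) = −0.75 ln(1 − 0.598267) = −0.75 ln(0.401733)
  = −0.75 × (-0.911968) = 0.683976 substitutions/site.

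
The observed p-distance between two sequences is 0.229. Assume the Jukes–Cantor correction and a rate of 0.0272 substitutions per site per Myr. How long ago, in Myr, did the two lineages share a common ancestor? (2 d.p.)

5.02

d = −(3/4) ln(1 − 4p/3) = −0.75 ln(1 − 0.305333) = −0.75 ln(0.694667)
  = −0.75 × (-0.364323) = 0.273242 substitutions/site.
Under a molecular clock d = 2μt, so t = d/(2μ) = 0.273242 / (2 × 0.0272) = 5.02 Myr.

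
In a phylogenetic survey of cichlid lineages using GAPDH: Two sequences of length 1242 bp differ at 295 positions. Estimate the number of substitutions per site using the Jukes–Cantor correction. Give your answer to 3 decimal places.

p = 295/1242 ≈ 0.23752.
d = −(3/4) ln(1 − 4p/3) = −0.75 ln(1 − 0.316693) = −0.75 ln(0.683307)
  = −0.75 × (-0.380811) = 0.285608 substitutions/site.

0.286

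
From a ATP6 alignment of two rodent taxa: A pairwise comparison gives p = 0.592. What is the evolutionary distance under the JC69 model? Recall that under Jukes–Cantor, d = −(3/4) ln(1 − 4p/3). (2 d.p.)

1.17

d = −(3/4) ln(1 − 4p/3) = −0.75 ln(1 − 0.789333) = −0.75 ln(0.210667)
  = −0.75 × (-1.557477) = 1.168108 substitutions/site.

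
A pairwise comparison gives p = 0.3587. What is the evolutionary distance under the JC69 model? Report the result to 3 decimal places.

0.488

d = −(3/4) ln(1 − 4p/3) = −0.75 ln(1 − 0.478267) = −0.75 ln(0.521733)
  = −0.75 × (-0.650599) = 0.487949 substitutions/site.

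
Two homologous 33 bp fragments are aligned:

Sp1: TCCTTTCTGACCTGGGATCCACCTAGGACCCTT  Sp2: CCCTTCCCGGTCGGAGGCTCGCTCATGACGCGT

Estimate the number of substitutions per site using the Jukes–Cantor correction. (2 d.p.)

The sequences differ at 16 of 33 sites, so p = 16/33 ≈ 0.484848.
d = −(3/4) ln(1 − 4p/3) = −0.75 ln(1 − 0.646464) = −0.75 ln(0.353536)
  = −0.75 × (-1.039770) = 0.779828 substitutions/site.

0.78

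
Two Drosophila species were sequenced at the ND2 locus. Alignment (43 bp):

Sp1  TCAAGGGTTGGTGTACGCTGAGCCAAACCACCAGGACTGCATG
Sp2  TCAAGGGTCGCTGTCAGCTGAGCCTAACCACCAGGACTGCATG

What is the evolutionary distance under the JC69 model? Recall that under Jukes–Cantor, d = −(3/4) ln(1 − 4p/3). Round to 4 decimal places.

0.1263

The sequences differ at 5 of 43 sites (9, 11, 15, 16, 25), so p = 5/43 ≈ 0.116279.
d = −(3/4) ln(1 − 4p/3) = −0.75 ln(1 − 0.155039) = −0.75 ln(0.844961)
  = −0.75 × (-0.168465) = 0.126349 substitutions/site.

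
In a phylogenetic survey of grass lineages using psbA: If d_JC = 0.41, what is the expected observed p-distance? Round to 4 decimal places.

0.3158

p = (3/4)(1 − e^(−4d/3)) = 0.75 × (1 − e^(-0.546667)) = 0.75 × (1 − 0.578876) = 0.315843.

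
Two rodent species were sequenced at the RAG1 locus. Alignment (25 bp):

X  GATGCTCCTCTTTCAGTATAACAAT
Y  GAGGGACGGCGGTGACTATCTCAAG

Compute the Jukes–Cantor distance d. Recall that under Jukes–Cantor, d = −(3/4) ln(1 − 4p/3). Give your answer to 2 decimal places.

0.77

The sequences differ at 12 of 25 sites, so p = 12/25 = 0.48.
d = −(3/4) ln(1 − 4p/3) = −0.75 ln(1 − 0.64) = −0.75 ln(0.36)
  = −0.75 × (-1.021651) = 0.766238 substitutions/site.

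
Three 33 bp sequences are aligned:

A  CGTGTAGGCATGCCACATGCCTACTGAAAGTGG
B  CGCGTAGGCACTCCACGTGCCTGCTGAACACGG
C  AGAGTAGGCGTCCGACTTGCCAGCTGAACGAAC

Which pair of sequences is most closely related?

A–B: 8/33 differ, p = 0.242, d = 0.293.
A–C: 12/33 differ, p = 0.364, d = 0.497.
B–C: 12/33 differ, p = 0.364, d = 0.497.
The smallest distance is between A and B.

A and B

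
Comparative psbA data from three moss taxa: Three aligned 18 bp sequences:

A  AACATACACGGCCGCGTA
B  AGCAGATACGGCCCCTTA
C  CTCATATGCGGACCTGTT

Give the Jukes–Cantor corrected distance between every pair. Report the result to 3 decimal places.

d(A,B) = 0.347, d(A,C) = 0.673, d(B,C) = 0.673

A–B: 5/18 sites differ → p ≈ 0.277778, d = −0.75 ln(1 − 0.370371) = 0.346968 ≈ 0.347.
A–C: 8/18 sites differ → p ≈ 0.444444, d = −0.75 ln(1 − 0.592592) = 0.673455 ≈ 0.673.
B–C: 8/18 sites differ → p ≈ 0.444444, d = −0.75 ln(1 − 0.592592) = 0.673455 ≈ 0.673.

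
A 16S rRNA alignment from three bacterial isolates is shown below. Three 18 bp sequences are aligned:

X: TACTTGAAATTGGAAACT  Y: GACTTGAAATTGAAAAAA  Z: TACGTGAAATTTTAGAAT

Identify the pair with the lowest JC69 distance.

X–Y: 4/18 differ, p = 0.222, d = 0.264.
X–Z: 5/18 differ, p = 0.278, d = 0.347.
Y–Z: 6/18 differ, p = 0.333, d = 0.441.
The smallest distance is between X and Y.

X and Y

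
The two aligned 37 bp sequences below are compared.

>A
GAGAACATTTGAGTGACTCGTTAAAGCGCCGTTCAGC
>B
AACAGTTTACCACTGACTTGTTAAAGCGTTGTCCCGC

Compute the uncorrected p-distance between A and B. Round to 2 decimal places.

The sequences differ at 14 of 37 positions.
p = 14/37 = 0.378378… ≈ 0.38 (to 2 d.p.).

0.38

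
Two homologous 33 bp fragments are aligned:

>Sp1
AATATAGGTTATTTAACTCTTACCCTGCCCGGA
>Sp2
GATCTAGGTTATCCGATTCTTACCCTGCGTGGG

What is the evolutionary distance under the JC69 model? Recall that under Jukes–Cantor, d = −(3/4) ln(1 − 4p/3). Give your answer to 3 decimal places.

The sequences differ at 9 of 33 sites (1, 4, 13, 14, 15, 17, 29, 30, 33), so p = 9/33 ≈ 0.272727.
d = −(3/4) ln(1 − 4p/3) = −0.75 ln(1 − 0.363636) = −0.75 ln(0.636364)
  = −0.75 × (-0.451985) = 0.338989 substitutions/site.

0.339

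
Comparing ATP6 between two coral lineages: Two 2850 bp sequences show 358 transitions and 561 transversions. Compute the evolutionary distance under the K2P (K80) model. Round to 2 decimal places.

0.42

P = 358/2850 ≈ 0.125614 and Q = 561/2850 ≈ 0.196842.
Under the Kimura two-parameter model, d = −½ ln(1 − 2P − Q) − ¼ ln(1 − 2Q).
1 − 2P − Q = 0.55193, giving −½ ln(0.55193) = 0.297167.
1 − 2Q = 0.606316, giving −¼ ln(0.606316) = 0.125088.
d = 0.297167 + 0.125088 = 0.422255.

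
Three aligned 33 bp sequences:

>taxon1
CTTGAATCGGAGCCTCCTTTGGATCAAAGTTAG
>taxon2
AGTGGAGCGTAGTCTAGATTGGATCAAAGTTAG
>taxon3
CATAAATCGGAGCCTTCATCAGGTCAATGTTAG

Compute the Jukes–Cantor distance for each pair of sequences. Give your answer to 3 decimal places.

taxon1–taxon2: 9/33 sites differ → p ≈ 0.272727, d = −0.75 ln(1 − 0.363636) = 0.338988 ≈ 0.339.
taxon1–taxon3: 8/33 sites differ → p ≈ 0.242424, d = −0.75 ln(1 − 0.323232) = 0.292820 ≈ 0.293.
taxon2–taxon3: 13/33 sites differ → p ≈ 0.393939, d = −0.75 ln(1 − 0.525252) = 0.558728 ≈ 0.559.

d(taxon1,taxon2) = 0.339, d(taxon1,taxon3) = 0.293, d(taxon2,taxon3) = 0.559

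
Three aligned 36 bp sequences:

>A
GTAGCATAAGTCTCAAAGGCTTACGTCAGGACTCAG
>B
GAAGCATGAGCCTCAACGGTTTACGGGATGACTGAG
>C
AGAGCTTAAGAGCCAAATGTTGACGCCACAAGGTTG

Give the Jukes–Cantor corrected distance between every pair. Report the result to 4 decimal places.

d(A,B) = 0.3041, d(A,C) = 0.6735, d(B,C) = 0.8240

A–B: 9/36 sites differ → p = 0.25, d = −0.75 ln(1 − 0.333333) = 0.304098 ≈ 0.3041.
A–C: 16/36 sites differ → p ≈ 0.444444, d = −0.75 ln(1 − 0.592592) = 0.673455 ≈ 0.6735.
B–C: 18/36 sites differ → p = 0.5, d = −0.75 ln(1 − 0.666667) = 0.823960 ≈ 0.8240.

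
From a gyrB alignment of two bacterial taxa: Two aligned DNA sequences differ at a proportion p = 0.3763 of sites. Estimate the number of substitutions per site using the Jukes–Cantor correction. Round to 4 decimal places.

0.5225

d = −(3/4) ln(1 − 4p/3) = −0.75 ln(1 − 0.501733) = −0.75 ln(0.498267)
  = −0.75 × (-0.696619) = 0.522464 substitutions/site.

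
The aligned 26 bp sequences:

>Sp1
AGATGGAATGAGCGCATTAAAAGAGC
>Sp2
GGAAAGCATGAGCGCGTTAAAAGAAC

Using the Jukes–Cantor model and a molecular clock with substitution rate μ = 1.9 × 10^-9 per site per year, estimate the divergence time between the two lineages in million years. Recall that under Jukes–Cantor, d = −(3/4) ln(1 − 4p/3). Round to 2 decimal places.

The sequences differ at 6 of 26 sites (1, 4, 5, 7, 16, 25), so p = 6/26 ≈ 0.230769.
d = −(3/4) ln(1 − 4p/3) = −0.75 ln(1 − 0.307692) = −0.75 ln(0.692308)
  = −0.75 × (-0.367724) = 0.275793 substitutions/site.
Under a molecular clock d = 2μt, so t = d/(2μ) = 0.275793 / (2 × 1.9 × 10^-9) = 72.58 million years.

72.58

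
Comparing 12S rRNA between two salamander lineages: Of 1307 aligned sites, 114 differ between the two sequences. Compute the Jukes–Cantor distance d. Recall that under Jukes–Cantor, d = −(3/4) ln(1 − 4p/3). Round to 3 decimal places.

p = 114/1307 ≈ 0.087223.
d = −(3/4) ln(1 − 4p/3) = −0.75 ln(1 − 0.116297) = −0.75 ln(0.883703)
  = −0.75 × (-0.123634) = 0.092726 substitutions/site.

0.093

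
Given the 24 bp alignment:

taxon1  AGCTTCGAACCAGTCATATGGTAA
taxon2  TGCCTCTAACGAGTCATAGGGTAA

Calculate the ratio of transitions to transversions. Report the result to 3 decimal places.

Transitions are A↔G and C↔T; transversions are all other mismatches.
Transitions: 1. Transversions: 4.
R = 1/4 = 0.250.

0.250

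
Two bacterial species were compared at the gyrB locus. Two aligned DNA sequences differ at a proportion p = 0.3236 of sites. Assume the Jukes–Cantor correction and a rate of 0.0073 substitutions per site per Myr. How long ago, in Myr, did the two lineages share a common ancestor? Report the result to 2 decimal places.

29.01

d = −(3/4) ln(1 − 4p/3) = −0.75 ln(1 − 0.431467) = −0.75 ln(0.568533)
  = −0.75 × (-0.564696) = 0.423522 substitutions/site.
Under a molecular clock d = 2μt, so t = d/(2μ) = 0.423522 / (2 × 0.0073) = 29.01 Myr.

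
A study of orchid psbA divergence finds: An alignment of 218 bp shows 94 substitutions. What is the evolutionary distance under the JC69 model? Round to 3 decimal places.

p = 94/218 ≈ 0.431193.
d = −(3/4) ln(1 − 4p/3) = −0.75 ln(1 − 0.574924) = −0.75 ln(0.425076)
  = −0.75 × (-0.855487) = 0.641615 substitutions/site.

0.642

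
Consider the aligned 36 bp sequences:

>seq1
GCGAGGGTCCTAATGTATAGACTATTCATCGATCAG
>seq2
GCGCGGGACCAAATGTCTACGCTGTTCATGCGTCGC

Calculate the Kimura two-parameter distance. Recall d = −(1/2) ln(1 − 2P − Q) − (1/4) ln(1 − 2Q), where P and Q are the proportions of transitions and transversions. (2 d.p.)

0.44

Of 36 sites, 4 differences are transitions and 8 are transversions, so P = 4/36 ≈ 0.111111 and Q = 8/36 ≈ 0.222222.
Under the Kimura two-parameter model, d = −½ ln(1 − 2P − Q) − ¼ ln(1 − 2Q).
1 − 2P − Q = 0.555556, giving −½ ln(0.555556) = 0.293893.
1 − 2Q = 0.555556, giving −¼ ln(0.555556) = 0.146946.
d = 0.293893 + 0.146946 = 0.440839.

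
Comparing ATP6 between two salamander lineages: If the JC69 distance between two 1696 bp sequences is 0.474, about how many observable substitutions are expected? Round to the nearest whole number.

596

Invert JC69: p = (3/4)(1 − e^(−4d/3)) = 0.75 × (1 − e^(-0.632)) = 0.75 × (1 − 0.531528) = 0.351354.
Expected differing sites = pL ≈ 0.351354 × 1696 = 595.896384 ≈ 596.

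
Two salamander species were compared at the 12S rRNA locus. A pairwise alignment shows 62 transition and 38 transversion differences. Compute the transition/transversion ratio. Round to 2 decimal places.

1.63

R = 62/38 = 1.631578… ≈ 1.63 (to 2 d.p.).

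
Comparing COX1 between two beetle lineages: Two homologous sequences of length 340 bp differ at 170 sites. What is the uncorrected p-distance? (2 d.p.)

0.50

p = 170/340 = 0.50.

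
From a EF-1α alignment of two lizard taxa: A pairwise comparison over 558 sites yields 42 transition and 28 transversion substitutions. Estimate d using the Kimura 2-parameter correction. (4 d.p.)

0.1385

P = 42/558 ≈ 0.075269 and Q = 28/558 ≈ 0.050179.
Under the Kimura two-parameter model, d = −½ ln(1 − 2P − Q) − ¼ ln(1 − 2Q).
1 − 2P − Q = 0.799283, giving −½ ln(0.799283) = 0.112020.
1 − 2Q = 0.899642, giving −¼ ln(0.899642) = 0.026440.
d = 0.112020 + 0.026440 = 0.138460.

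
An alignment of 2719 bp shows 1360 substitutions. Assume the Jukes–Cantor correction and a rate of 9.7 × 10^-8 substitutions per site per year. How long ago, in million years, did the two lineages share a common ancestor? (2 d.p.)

p = 1360/2719 ≈ 0.500184.
d = −(3/4) ln(1 − 4p/3) = −0.75 ln(1 − 0.666912) = −0.75 ln(0.333088)
  = −0.75 × (-1.099349) = 0.824512 substitutions/site.
Under a molecular clock d = 2μt, so t = d/(2μ) = 0.824512 / (2 × 9.7 × 10^-8) = 4.25 million years.

4.25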